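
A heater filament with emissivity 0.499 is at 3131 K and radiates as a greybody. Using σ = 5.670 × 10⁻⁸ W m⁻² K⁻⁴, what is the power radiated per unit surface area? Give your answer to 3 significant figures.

Stefan–Boltzmann: I = εσT⁴ = 0.499 × 5.670×10⁻⁸ × (3131)⁴ = 2.72×10⁶ W/m².

I ≈ 2.72×10⁶ W/m²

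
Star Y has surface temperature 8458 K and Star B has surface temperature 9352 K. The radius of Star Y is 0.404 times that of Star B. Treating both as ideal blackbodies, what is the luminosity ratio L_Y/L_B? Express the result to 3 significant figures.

L ∝ R²T⁴, so L_Y/L_B = (R_Y/R_B)²(T_Y/T_B)⁴ = (0.404)² × (8458/9352)⁴ = 0.163216 × 0.669041 = 0.109.

L_Y/L_B ≈ 0.109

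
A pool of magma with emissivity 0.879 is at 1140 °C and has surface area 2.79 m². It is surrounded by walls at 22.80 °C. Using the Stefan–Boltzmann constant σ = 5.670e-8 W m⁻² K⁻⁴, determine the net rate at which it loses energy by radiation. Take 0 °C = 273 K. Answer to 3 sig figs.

T = 1140 °C + 273 = 1413 K.
Surroundings: T = 22.80 °C + 273 = 295.80 K.
Area A = 2.79 m².
Net radiated power P_net = εσA(T⁴ − T₀⁴) = 0.879×5.670×10⁻⁸×2.79×(1413⁴ − 295.80⁴).
T⁴ − T₀⁴ = 3.98629×10¹² − 7.65584×10⁹ = 3.97863×10¹² K⁴, so P_net = 5.53×10⁵ W.

Net loss ≈ 5.53×10⁵ W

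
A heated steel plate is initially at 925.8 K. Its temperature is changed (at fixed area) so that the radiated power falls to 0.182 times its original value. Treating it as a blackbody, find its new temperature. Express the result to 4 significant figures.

P ∝ T⁴, so T₂/T₁ = (P₂/P₁)^(1/4) = (0.182)^(1/4) = 0.653157.
T₂ = 925.8 × 0.653157 = 604.7 K.

T₂ ≈ 604.7 K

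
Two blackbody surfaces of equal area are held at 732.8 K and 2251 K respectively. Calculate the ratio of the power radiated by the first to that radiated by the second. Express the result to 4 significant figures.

P₁/P₂ ≈ 0.01123

With equal areas, P₁/P₂ = (T₁/T₂)⁴ = (732.8/2251)⁴ = 0.01123.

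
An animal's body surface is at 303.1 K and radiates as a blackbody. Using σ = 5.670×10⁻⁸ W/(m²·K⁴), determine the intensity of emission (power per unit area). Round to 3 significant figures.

Stefan–Boltzmann: I = σT⁴ = 5.670×10⁻⁸ × (303.1)⁴ = 479 W/m².

I ≈ 479 W/m²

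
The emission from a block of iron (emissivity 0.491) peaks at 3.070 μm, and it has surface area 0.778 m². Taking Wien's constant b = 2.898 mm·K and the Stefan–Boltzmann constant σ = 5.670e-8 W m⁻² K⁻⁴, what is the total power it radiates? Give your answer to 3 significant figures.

P ≈ 1.72×10⁴ W

Wien's law: T = b/λ_max = 2.898×10⁻³/3.070×10⁻⁶ = 943.974 K.
Area A = 0.778 m².
Then P = εσAT⁴ = 0.491×5.670×10⁻⁸×0.778×(943.974)⁴ = 1.72×10⁴ W.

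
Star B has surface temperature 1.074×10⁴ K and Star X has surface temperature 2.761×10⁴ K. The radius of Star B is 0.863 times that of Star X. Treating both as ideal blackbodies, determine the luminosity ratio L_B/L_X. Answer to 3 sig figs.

L ∝ R²T⁴, so L_B/L_X = (R_B/R_X)²(T_B/T_X)⁴ = (0.863)² × (1.074×10⁴/2.761×10⁴)⁴ = 0.744769 × 0.0228956 = 0.0171.

L_B/L_X ≈ 0.0171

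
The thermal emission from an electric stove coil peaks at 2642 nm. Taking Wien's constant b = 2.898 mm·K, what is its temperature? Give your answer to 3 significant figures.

T ≈ 1.10×10³ K

Wien's law gives T = b/λ_max = (2.898×10⁻³ m·K)/(2.642×10⁻⁶ m) = 1.10×10³ K.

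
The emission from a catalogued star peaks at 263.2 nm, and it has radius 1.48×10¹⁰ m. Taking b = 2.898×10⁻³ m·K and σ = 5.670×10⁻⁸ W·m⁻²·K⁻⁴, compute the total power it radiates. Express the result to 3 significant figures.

Wien's law: T = b/λ_max = 2.898×10⁻³/2.632×10⁻⁷ = 11010.6 K.
Surface area A = 4πR² = 4π(1.48×10¹⁰ m)² = 2.75254×10²¹ m².
Then P = σAT⁴ = 5.670×10⁻⁸×2.75254×10²¹×(11010.6)⁴ = 2.29×10³⁰ W.

P ≈ 2.29×10³⁰ W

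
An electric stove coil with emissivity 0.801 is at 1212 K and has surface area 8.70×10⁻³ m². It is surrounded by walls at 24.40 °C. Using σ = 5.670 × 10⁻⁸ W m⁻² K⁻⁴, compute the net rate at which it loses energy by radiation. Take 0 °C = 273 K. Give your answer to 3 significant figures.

Net loss ≈ 850 W

Surroundings: T = 24.40 °C + 273 = 297.40 K.
Area A = 8.70×10⁻³ m².
Net radiated power P_net = εσA(T⁴ − T₀⁴) = 0.801×5.670×10⁻⁸×8.70×10⁻³×(1212⁴ − 297.40⁴).
T⁴ − T₀⁴ = 2.15780×10¹² − 7.82283×10⁹ = 2.14998×10¹² K⁴, so P_net = 850 W.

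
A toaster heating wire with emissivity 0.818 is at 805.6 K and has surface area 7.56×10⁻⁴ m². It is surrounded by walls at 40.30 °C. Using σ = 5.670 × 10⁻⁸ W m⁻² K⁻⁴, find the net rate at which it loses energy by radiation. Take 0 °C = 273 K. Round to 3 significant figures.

Surroundings: T = 40.30 °C + 273 = 313.30 K.
Area A = 7.56×10⁻⁴ m².
Net radiated power P_net = εσA(T⁴ − T₀⁴) = 0.818×5.670×10⁻⁸×7.56×10⁻⁴×(805.6⁴ − 313.30⁴).
T⁴ − T₀⁴ = 4.21190×10¹¹ − 9.63478×10⁹ = 4.11555×10¹¹ K⁴, so P_net = 14.4 W.

Net loss ≈ 14.4 W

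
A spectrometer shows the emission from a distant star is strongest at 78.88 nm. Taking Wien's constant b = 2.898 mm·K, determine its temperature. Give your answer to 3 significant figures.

T ≈ 3.67×10⁴ K

Wien's law gives T = b/λ_max = (2.898×10⁻³ m·K)/(7.888×10⁻⁸ m) = 3.67×10⁴ K.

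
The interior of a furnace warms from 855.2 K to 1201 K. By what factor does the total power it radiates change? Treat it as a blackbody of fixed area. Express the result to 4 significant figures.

P ∝ T⁴, so P₂/P₁ = (T₂/T₁)⁴ = (1201/855.2)⁴ = (1.40435)⁴ = 3.890.

P₂/P₁ ≈ 3.890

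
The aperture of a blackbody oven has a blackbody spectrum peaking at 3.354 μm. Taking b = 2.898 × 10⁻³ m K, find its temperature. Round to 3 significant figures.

T ≈ 864 K

Wien's law gives T = b/λ_max = (2.898×10⁻³ m·K)/(3.354×10⁻⁶ m) = 864 K.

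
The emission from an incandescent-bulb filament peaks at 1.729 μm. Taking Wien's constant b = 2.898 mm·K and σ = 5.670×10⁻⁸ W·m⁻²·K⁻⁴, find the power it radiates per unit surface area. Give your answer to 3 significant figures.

I ≈ 4.48×10⁵ W/m²

Wien's law: T = b/λ_max = 2.898×10⁻³/1.729×10⁻⁶ = 1676.11 K.
Then I = σT⁴ = 5.670×10⁻⁸×(1676.11)⁴ = 4.48×10⁵ W/m².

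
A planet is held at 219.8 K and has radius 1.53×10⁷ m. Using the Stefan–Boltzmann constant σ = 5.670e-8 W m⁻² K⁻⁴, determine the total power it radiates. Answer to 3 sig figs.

P ≈ 3.89×10¹⁷ W

Surface area A = 4πR² = 4π(1.53×10⁷ m)² = 2.94166×10¹⁵ m².
P = σAT⁴ = 5.670×10⁻⁸ × 2.94166×10¹⁵ × (219.8)⁴ = 3.89×10¹⁷ W.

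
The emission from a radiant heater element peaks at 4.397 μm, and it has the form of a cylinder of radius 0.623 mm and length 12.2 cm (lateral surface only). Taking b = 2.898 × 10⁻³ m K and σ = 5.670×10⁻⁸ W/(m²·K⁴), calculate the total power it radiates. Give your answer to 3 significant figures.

Wien's law: T = b/λ_max = 2.898×10⁻³/4.397×10⁻⁶ = 659.086 K.
Lateral area A = 2πrL = 2π×6.23×10⁻⁴×0.122 = 4.77560×10⁻⁴ m².
Then P = σAT⁴ = 5.670×10⁻⁸×4.77560×10⁻⁴×(659.086)⁴ = 5.11 W.

P ≈ 5.11 W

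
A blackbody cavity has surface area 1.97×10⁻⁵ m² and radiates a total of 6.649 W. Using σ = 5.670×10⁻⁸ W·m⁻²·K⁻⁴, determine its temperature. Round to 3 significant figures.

Area A = 1.97×10⁻⁵ m².
P = σAT⁴ ⇒ T = (P/(σA))^(1/4) = (6.649/(5.670×10⁻⁸×1.97×10⁻⁵))^(1/4) = 1.56×10³ K.

T ≈ 1.56×10³ K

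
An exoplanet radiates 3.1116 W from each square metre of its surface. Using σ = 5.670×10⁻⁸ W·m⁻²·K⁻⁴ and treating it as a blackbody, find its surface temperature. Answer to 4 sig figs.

T ≈ 86.07 K

I = σT⁴, so T = (I/σ)^(1/4) = (3.1116/(5.670×10⁻⁸))^(1/4) = 86.07 K.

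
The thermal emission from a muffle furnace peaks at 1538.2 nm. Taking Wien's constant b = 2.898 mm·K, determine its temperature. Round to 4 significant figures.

Wien's law gives T = b/λ_max = (2.898×10⁻³ m·K)/(1.5382×10⁻⁶ m) = 1884 K.

T ≈ 1884 K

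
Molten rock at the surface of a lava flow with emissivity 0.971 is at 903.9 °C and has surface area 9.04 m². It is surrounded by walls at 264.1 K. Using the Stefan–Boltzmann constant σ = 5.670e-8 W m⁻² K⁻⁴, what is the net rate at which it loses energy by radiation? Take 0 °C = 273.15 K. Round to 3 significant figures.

T = 903.9 °C + 273.15 = 1177.05 K.
Area A = 9.04 m².
Net radiated power P_net = εσA(T⁴ − T₀⁴) = 0.971×5.670×10⁻⁸×9.04×(1177.05⁴ − 264.1⁴).
T⁴ − T₀⁴ = 1.91946×10¹² − 4.86490×10⁹ = 1.91460×10¹² K⁴, so P_net = 9.53×10⁵ W.

Net loss ≈ 9.53×10⁵ W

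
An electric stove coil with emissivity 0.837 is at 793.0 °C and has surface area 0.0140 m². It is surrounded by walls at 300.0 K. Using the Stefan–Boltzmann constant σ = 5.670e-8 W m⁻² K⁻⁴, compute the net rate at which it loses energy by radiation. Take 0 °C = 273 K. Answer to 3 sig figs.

Net loss ≈ 853 W

T = 793.0 °C + 273 = 1066.0 K.
Area A = 0.0140 m².
Net radiated power P_net = εσA(T⁴ − T₀⁴) = 0.837×5.670×10⁻⁸×0.0140×(1066.0⁴ − 300.0⁴).
T⁴ − T₀⁴ = 1.29130×10¹² − 8.10000×10⁹ = 1.28320×10¹² K⁴, so P_net = 853 W.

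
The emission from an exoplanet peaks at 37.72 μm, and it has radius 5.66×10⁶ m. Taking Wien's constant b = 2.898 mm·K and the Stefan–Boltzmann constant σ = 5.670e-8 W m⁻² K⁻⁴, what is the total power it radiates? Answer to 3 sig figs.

P ≈ 7.95×10¹⁴ W

Wien's law: T = b/λ_max = 2.898×10⁻³/3.772×10⁻⁵ = 76.8293 K.
Surface area A = 4πR² = 4π(5.66×10⁶ m)² = 4.02571×10¹⁴ m².
Then P = σAT⁴ = 5.670×10⁻⁸×4.02571×10¹⁴×(76.8293)⁴ = 7.95×10¹⁴ W.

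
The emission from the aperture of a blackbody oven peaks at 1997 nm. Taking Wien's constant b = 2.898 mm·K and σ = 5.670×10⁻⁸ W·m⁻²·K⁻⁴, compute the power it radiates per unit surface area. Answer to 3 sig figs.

Wien's law: T = b/λ_max = 2.898×10⁻³/1.997×10⁻⁶ = 1451.18 K.
Then I = σT⁴ = 5.670×10⁻⁸×(1451.18)⁴ = 2.51×10⁵ W/m².

I ≈ 2.51×10⁵ W/m²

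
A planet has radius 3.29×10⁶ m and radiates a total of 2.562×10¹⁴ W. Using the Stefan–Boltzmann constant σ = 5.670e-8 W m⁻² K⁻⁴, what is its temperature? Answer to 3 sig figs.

T ≈ 75.9 K

Surface area A = 4πR² = 4π(3.29×10⁶ m)² = 1.36020×10¹⁴ m².
P = σAT⁴ ⇒ T = (P/(σA))^(1/4) = (2.562×10¹⁴/(5.670×10⁻⁸×1.36020×10¹⁴))^(1/4) = 75.9 K.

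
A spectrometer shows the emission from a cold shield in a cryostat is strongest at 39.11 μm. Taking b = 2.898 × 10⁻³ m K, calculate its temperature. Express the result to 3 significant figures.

T ≈ 74.1 K

Wien's law gives T = b/λ_max = (2.898×10⁻³ m·K)/(3.911×10⁻⁵ m) = 74.1 K.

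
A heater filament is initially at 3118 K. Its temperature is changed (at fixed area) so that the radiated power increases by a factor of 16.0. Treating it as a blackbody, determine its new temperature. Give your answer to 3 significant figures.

P ∝ T⁴, so T₂/T₁ = (P₂/P₁)^(1/4) = (16.0)^(1/4) = 2.00000.
T₂ = 3118 × 2.00000 = 6.24×10³ K.

T₂ ≈ 6.24×10³ K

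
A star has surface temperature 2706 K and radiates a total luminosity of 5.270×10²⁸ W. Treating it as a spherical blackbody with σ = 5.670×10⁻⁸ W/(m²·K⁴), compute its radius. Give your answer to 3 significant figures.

L = 4πR²σT⁴ ⇒ R = √(L/(4πσT⁴)).
σT⁴ = 3.04014×10⁶ W/m², so R = √(5.270×10²⁸/(4π×3.04014×10⁶)) = 3.71×10¹⁰ m.

R ≈ 3.71×10¹⁰ m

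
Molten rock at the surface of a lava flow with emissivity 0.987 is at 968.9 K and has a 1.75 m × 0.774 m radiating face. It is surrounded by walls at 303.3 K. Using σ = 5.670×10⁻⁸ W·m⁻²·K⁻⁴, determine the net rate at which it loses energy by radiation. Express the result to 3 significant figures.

Area A = 1.75 × 0.774 = 1.3545 m².
Net radiated power P_net = εσA(T⁴ − T₀⁴) = 0.987×5.670×10⁻⁸×1.3545×(968.9⁴ − 303.3⁴).
T⁴ − T₀⁴ = 8.81284×10¹¹ − 8.46232×10⁹ = 8.72822×10¹¹ K⁴, so P_net = 6.62×10⁴ W.

Net loss ≈ 6.62×10⁴ W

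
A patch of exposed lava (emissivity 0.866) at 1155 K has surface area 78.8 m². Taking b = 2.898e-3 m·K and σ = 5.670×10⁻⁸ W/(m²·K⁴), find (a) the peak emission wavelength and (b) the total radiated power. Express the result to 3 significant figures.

λ_max ≈ 2.51×10³ nm; P ≈ 6.89×10⁶ W

(a) λ_max = b/T = 2.898×10⁻³/1155 = 2.509×10⁻⁶ m = 2.51×10³ nm.
Area A = 78.8 m².
(b) P = εσAT⁴ = 0.866×5.670×10⁻⁸×78.8×(1155)⁴ = 6.89×10⁶ W.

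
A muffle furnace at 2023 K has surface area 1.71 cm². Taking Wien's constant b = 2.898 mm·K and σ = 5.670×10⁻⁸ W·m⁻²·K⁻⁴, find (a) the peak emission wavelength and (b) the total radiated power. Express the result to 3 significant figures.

λ_max ≈ 1.43×10³ nm; P ≈ 162 W

(a) λ_max = b/T = 2.898×10⁻³/2023 = 1.433×10⁻⁶ m = 1.43×10³ nm.
Area A = 1.71 cm² = 1.71×10⁻⁴ m².
(b) P = σAT⁴ = 5.670×10⁻⁸×1.71×10⁻⁴×(2023)⁴ = 162 W.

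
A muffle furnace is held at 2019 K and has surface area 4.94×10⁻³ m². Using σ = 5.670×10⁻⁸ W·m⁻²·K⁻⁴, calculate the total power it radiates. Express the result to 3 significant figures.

P ≈ 4.65×10³ W

Area A = 4.94×10⁻³ m².
P = σAT⁴ = 5.670×10⁻⁸ × 4.94×10⁻³ × (2019)⁴ = 4.65×10³ W.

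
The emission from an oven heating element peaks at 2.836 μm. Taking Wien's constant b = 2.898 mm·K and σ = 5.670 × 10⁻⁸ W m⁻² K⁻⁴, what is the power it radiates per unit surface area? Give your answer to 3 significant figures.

I ≈ 6.18×10⁴ W/m²

Wien's law: T = b/λ_max = 2.898×10⁻³/2.836×10⁻⁶ = 1021.86 K.
Then I = σT⁴ = 5.670×10⁻⁸×(1021.86)⁴ = 6.18×10⁴ W/m².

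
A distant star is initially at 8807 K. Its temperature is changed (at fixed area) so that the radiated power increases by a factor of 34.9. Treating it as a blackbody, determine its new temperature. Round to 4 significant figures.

P ∝ T⁴, so T₂/T₁ = (P₂/P₁)^(1/4) = (34.9)^(1/4) = 2.43056.
T₂ = 8807 × 2.43056 = 2.141×10⁴ K.

T₂ ≈ 2.141×10⁴ K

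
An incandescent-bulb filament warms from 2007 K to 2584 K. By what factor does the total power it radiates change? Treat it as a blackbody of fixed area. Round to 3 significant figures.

P₂/P₁ ≈ 2.75

P ∝ T⁴, so P₂/P₁ = (T₂/T₁)⁴ = (2584/2007)⁴ = (1.28749)⁴ = 2.75.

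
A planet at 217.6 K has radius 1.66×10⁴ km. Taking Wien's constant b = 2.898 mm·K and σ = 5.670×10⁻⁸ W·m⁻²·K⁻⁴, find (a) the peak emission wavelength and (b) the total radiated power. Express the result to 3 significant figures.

λ_max ≈ 13.3 μm; P ≈ 4.40×10¹⁷ W

(a) λ_max = b/T = 2.898×10⁻³/217.6 = 1.332×10⁻⁵ m = 13.3 μm.
Surface area A = 4πR² = 4π(1.66×10⁷ m)² = 3.46279×10¹⁵ m².
(b) P = σAT⁴ = 5.670×10⁻⁸×3.46279×10¹⁵×(217.6)⁴ = 4.40×10¹⁷ W.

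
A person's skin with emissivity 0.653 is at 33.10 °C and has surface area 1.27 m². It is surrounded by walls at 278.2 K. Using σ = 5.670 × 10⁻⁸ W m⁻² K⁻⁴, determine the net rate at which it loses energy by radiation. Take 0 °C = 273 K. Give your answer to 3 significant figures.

Net loss ≈ 131 W

T = 33.10 °C + 273 = 306.10 K.
Area A = 1.27 m².
Net radiated power P_net = εσA(T⁴ − T₀⁴) = 0.653×5.670×10⁻⁸×1.27×(306.10⁴ − 278.2⁴).
T⁴ − T₀⁴ = 8.77917×10⁹ − 5.99002×10⁹ = 2.78915×10⁹ K⁴, so P_net = 131 W.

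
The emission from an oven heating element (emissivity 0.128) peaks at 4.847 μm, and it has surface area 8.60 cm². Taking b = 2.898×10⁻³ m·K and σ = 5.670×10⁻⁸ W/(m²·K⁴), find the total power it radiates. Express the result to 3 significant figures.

P ≈ 0.798 W

Wien's law: T = b/λ_max = 2.898×10⁻³/4.847×10⁻⁶ = 597.896 K.
Area A = 8.60 cm² = 8.60×10⁻⁴ m².
Then P = εσAT⁴ = 0.128×5.670×10⁻⁸×8.60×10⁻⁴×(597.896)⁴ = 0.798 W.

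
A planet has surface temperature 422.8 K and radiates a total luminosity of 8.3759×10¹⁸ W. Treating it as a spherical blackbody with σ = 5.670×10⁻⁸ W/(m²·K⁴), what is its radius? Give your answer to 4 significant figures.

R ≈ 1.918×10⁷ m

L = 4πR²σT⁴ ⇒ R = √(L/(4πσT⁴)).
σT⁴ = 1811.85 W/m², so R = √(8.3759×10¹⁸/(4π×1811.85)) = 1.918×10⁷ m.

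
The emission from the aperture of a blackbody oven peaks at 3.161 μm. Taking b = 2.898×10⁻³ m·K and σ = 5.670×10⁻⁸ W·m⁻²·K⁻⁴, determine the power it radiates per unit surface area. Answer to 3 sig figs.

I ≈ 4.01×10⁴ W/m²

Wien's law: T = b/λ_max = 2.898×10⁻³/3.161×10⁻⁶ = 916.798 K.
Then I = σT⁴ = 5.670×10⁻⁸×(916.798)⁴ = 4.01×10⁴ W/m².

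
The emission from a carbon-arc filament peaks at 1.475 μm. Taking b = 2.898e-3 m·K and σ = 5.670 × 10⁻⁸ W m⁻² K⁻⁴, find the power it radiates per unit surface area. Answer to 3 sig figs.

Wien's law: T = b/λ_max = 2.898×10⁻³/1.475×10⁻⁶ = 1964.75 K.
Then I = σT⁴ = 5.670×10⁻⁸×(1964.75)⁴ = 8.45×10⁵ W/m².

I ≈ 8.45×10⁵ W/m²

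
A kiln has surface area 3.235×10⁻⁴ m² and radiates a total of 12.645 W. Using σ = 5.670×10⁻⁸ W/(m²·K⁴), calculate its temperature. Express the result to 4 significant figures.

T ≈ 911.2 K

Area A = 3.235×10⁻⁴ m².
P = σAT⁴ ⇒ T = (P/(σA))^(1/4) = (12.645/(5.670×10⁻⁸×3.235×10⁻⁴))^(1/4) = 911.2 K.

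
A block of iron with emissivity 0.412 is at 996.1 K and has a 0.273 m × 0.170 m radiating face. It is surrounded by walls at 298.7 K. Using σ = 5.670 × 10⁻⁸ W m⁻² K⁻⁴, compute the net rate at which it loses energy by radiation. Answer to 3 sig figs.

Area A = 0.273 × 0.170 = 0.04641 m².
Net radiated power P_net = εσA(T⁴ − T₀⁴) = 0.412×5.670×10⁻⁸×0.04641×(996.1⁴ − 298.7⁴).
T⁴ − T₀⁴ = 9.84491×10¹¹ − 7.96051×10⁹ = 9.76530×10¹¹ K⁴, so P_net = 1.06×10³ W.

Net loss ≈ 1.06×10³ W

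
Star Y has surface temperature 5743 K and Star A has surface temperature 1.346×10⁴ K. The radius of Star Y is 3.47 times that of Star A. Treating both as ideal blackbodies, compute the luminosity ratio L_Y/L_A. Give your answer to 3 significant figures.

L_Y/L_A ≈ 0.399

L ∝ R²T⁴, so L_Y/L_A = (R_Y/R_A)²(T_Y/T_A)⁴ = (3.47)² × (5743/1.346×10⁴)⁴ = 12.0409 × 0.0331417 = 0.399.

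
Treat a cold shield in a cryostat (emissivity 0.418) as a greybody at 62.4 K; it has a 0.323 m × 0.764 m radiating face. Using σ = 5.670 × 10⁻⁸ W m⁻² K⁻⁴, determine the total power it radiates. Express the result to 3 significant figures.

Area A = 0.323 × 0.764 = 0.246772 m².
P = εσAT⁴ = 0.418 × 5.670×10⁻⁸ × 0.246772 × (62.4)⁴ = 0.0887 W.

P ≈ 0.0887 W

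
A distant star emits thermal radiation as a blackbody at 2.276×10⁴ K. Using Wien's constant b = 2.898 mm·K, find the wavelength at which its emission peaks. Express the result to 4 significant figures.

λ_max ≈ 127.3 nm

Wien's displacement law: λ_max = b/T = (2.898×10⁻³ m·K)/(2.276×10⁴ K) = 1.2733×10⁻⁷ m.
That is 127.3 nm, in the ultraviolet range.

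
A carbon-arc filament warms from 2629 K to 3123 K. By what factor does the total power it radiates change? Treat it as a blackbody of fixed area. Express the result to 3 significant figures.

P₂/P₁ ≈ 1.99

P ∝ T⁴, so P₂/P₁ = (T₂/T₁)⁴ = (3123/2629)⁴ = (1.18790)⁴ = 1.99.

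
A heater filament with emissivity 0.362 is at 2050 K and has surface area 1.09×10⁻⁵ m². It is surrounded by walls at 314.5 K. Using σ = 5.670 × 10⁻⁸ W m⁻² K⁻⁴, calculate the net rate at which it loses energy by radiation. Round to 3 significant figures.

Area A = 1.09×10⁻⁵ m².
Net radiated power P_net = εσA(T⁴ − T₀⁴) = 0.362×5.670×10⁻⁸×1.09×10⁻⁵×(2050⁴ − 314.5⁴).
T⁴ − T₀⁴ = 1.76610×10¹³ − 9.78324×10⁹ = 1.76512×10¹³ K⁴, so P_net = 3.95 W.

Net loss ≈ 3.95 W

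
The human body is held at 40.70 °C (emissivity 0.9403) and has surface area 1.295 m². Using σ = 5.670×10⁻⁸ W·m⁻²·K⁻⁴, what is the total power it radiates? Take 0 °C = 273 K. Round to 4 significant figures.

T = 40.70 °C + 273 = 313.70 K.
Area A = 1.295 m².
P = εσAT⁴ = 0.9403 × 5.670×10⁻⁸ × 1.295 × (313.70)⁴ = 668.6 W.

P ≈ 668.6 W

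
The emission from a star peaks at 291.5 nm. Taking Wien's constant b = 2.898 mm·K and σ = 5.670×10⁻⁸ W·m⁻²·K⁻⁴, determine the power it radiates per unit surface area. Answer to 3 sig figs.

I ≈ 5.54×10⁸ W/m²

Wien's law: T = b/λ_max = 2.898×10⁻³/2.915×10⁻⁷ = 9941.68 K.
Then I = σT⁴ = 5.670×10⁻⁸×(9941.68)⁴ = 5.54×10⁸ W/m².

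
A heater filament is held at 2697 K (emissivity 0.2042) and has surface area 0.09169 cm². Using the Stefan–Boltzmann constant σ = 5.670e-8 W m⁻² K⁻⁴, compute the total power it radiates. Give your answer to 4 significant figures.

P ≈ 5.617 W

Area A = 0.09169 cm² = 9.169×10⁻⁶ m².
P = εσAT⁴ = 0.2042 × 5.670×10⁻⁸ × 9.169×10⁻⁶ × (2697)⁴ = 5.617 W.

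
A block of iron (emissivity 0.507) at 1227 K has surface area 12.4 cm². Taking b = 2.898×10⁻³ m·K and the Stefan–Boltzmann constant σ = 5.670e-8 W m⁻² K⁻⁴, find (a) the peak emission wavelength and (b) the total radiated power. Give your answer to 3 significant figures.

λ_max ≈ 2.36×10³ nm; P ≈ 80.8 W

(a) λ_max = b/T = 2.898×10⁻³/1227 = 2.362×10⁻⁶ m = 2.36×10³ nm.
Area A = 12.4 cm² = 1.24×10⁻³ m².
(b) P = εσAT⁴ = 0.507×5.670×10⁻⁸×1.24×10⁻³×(1227)⁴ = 80.8 W.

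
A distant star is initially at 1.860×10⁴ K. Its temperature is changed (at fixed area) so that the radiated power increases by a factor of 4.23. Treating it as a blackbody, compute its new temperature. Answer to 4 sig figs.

P ∝ T⁴, so T₂/T₁ = (P₂/P₁)^(1/4) = (4.23)^(1/4) = 1.43412.
T₂ = 1.860×10⁴ × 1.43412 = 2.667×10⁴ K.

T₂ ≈ 2.667×10⁴ K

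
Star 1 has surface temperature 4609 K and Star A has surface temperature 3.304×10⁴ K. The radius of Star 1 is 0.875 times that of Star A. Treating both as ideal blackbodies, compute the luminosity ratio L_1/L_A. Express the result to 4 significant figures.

L_1/L_A ≈ 2.899×10⁻⁴

L ∝ R²T⁴, so L_1/L_A = (R_1/R_A)²(T_1/T_A)⁴ = (0.875)² × (4609/3.304×10⁴)⁴ = 0.765625 × 3.78675×10⁻⁴ = 2.899×10⁻⁴.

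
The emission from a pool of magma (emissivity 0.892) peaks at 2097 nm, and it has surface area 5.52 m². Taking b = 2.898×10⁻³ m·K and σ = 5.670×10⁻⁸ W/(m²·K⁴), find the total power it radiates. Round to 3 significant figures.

Wien's law: T = b/λ_max = 2.898×10⁻³/2.097×10⁻⁶ = 1381.97 K.
Area A = 5.52 m².
Then P = εσAT⁴ = 0.892×5.670×10⁻⁸×5.52×(1381.97)⁴ = 1.02×10⁶ W.

P ≈ 1.02×10⁶ W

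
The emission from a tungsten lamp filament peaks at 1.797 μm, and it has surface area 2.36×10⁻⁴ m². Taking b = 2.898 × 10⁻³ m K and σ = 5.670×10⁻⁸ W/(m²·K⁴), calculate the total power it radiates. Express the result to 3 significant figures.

Wien's law: T = b/λ_max = 2.898×10⁻³/1.797×10⁻⁶ = 1612.69 K.
Area A = 2.36×10⁻⁴ m².
Then P = σAT⁴ = 5.670×10⁻⁸×2.36×10⁻⁴×(1612.69)⁴ = 90.5 W.

P ≈ 90.5 W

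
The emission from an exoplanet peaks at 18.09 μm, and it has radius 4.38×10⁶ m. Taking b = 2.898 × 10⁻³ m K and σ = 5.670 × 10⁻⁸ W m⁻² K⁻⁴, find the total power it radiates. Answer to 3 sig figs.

P ≈ 9.00×10¹⁵ W

Wien's law: T = b/λ_max = 2.898×10⁻³/1.809×10⁻⁵ = 160.199 K.
Surface area A = 4πR² = 4π(4.38×10⁶ m)² = 2.41078×10¹⁴ m².
Then P = σAT⁴ = 5.670×10⁻⁸×2.41078×10¹⁴×(160.199)⁴ = 9.00×10¹⁵ W.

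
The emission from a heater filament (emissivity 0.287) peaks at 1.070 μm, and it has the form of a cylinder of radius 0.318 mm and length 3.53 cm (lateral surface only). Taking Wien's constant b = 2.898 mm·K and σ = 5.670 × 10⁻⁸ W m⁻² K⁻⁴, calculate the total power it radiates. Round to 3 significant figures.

Wien's law: T = b/λ_max = 2.898×10⁻³/1.070×10⁻⁶ = 2708.41 K.
Lateral area A = 2πrL = 2π×3.18×10⁻⁴×0.0353 = 7.05313×10⁻⁵ m².
Then P = εσAT⁴ = 0.287×5.670×10⁻⁸×7.05313×10⁻⁵×(2708.41)⁴ = 61.8 W.

P ≈ 61.8 W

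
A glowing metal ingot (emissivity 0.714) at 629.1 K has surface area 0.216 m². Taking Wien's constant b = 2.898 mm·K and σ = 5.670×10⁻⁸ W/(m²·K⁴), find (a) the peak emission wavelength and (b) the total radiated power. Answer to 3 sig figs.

λ_max ≈ 4.61 μm; P ≈ 1.37×10³ W

(a) λ_max = b/T = 2.898×10⁻³/629.1 = 4.607×10⁻⁶ m = 4.61 μm.
Area A = 0.216 m².
(b) P = εσAT⁴ = 0.714×5.670×10⁻⁸×0.216×(629.1)⁴ = 1.37×10³ W.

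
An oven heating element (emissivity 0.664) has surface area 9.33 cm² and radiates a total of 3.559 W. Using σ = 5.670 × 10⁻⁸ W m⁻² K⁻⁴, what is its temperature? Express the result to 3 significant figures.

Area A = 9.33 cm² = 9.33×10⁻⁴ m².
P = εσAT⁴ ⇒ T = (P/(εσA))^(1/4) = (3.559/(0.664×5.670×10⁻⁸×9.33×10⁻⁴))^(1/4) = 564 K.

T ≈ 564 K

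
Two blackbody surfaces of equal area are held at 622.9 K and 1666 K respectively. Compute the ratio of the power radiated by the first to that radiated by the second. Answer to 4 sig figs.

P₁/P₂ ≈ 0.01954

With equal areas, P₁/P₂ = (T₁/T₂)⁴ = (622.9/1666)⁴ = 0.01954.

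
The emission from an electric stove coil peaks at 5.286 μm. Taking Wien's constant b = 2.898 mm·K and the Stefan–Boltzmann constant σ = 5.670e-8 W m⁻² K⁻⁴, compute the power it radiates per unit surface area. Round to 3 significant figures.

Wien's law: T = b/λ_max = 2.898×10⁻³/5.286×10⁻⁶ = 548.241 K.
Then I = σT⁴ = 5.670×10⁻⁸×(548.241)⁴ = 5.12×10³ W/m².

I ≈ 5.12×10³ W/m²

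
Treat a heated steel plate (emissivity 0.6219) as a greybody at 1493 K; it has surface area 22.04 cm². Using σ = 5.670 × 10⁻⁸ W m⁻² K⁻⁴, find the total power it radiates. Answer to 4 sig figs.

P ≈ 386.1 W

Area A = 22.04 cm² = 2.204×10⁻³ m².
P = εσAT⁴ = 0.6219 × 5.670×10⁻⁸ × 2.204×10⁻³ × (1493)⁴ = 386.1 W.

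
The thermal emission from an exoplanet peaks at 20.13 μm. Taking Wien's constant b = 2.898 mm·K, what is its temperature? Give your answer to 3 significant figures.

Wien's law gives T = b/λ_max = (2.898×10⁻³ m·K)/(2.013×10⁻⁵ m) = 144 K.

T ≈ 144 K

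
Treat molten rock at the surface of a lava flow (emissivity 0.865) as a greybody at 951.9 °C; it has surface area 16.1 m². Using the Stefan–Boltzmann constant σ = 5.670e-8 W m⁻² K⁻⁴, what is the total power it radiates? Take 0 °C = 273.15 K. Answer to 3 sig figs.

T = 951.9 °C + 273.15 = 1225.05 K.
Area A = 16.1 m².
P = εσAT⁴ = 0.865 × 5.670×10⁻⁸ × 16.1 × (1225.05)⁴ = 1.78×10⁶ W.

P ≈ 1.78×10⁶ W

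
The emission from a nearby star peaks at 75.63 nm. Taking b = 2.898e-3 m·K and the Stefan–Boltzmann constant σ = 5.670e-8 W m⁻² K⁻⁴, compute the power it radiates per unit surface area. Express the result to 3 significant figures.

I ≈ 1.22×10¹¹ W/m²

Wien's law: T = b/λ_max = 2.898×10⁻³/7.563×10⁻⁸ = 38318.1 K.
Then I = σT⁴ = 5.670×10⁻⁸×(38318.1)⁴ = 1.22×10¹¹ W/m².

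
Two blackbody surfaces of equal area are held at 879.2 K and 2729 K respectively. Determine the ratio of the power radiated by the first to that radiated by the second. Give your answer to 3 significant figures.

P₁/P₂ ≈ 0.0108

With equal areas, P₁/P₂ = (T₁/T₂)⁴ = (879.2/2729)⁴ = 0.0108.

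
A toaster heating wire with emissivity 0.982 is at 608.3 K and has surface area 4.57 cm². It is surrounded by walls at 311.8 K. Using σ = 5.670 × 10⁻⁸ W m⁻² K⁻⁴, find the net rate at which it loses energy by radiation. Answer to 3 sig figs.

Net loss ≈ 3.24 W

Area A = 4.57 cm² = 4.57×10⁻⁴ m².
Net radiated power P_net = εσA(T⁴ − T₀⁴) = 0.982×5.670×10⁻⁸×4.57×10⁻⁴×(608.3⁴ − 311.8⁴).
T⁴ − T₀⁴ = 1.36921×10¹¹ − 9.45158×10⁹ = 1.27469×10¹¹ K⁴, so P_net = 3.24 W.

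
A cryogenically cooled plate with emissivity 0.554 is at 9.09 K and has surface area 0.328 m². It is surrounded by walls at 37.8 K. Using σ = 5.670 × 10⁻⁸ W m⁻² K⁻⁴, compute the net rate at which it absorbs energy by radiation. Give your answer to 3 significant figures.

Area A = 0.328 m².
Net radiated power P_net = εσA(T⁴ − T₀⁴) = 0.554×5.670×10⁻⁸×0.328×(9.09⁴ − 37.8⁴).
T⁴ − T₀⁴ = 6827.40 − 2.04158×10⁶ = -2.03475×10⁶ K⁴, so P_net = -0.0210 W — negative, meaning a net gain of 0.0210 W.

Net gain ≈ 0.0210 W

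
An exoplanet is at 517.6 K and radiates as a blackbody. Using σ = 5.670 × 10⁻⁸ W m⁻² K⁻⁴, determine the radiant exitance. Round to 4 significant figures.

I ≈ 4070 W/m²

Stefan–Boltzmann: I = σT⁴ = 5.670×10⁻⁸ × (517.6)⁴ = 4070 W/m².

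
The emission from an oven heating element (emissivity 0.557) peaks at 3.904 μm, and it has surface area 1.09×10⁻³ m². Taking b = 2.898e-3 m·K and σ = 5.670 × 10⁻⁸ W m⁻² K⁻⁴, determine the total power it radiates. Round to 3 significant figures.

Wien's law: T = b/λ_max = 2.898×10⁻³/3.904×10⁻⁶ = 742.316 K.
Area A = 1.09×10⁻³ m².
Then P = εσAT⁴ = 0.557×5.670×10⁻⁸×1.09×10⁻³×(742.316)⁴ = 10.5 W.

P ≈ 10.5 W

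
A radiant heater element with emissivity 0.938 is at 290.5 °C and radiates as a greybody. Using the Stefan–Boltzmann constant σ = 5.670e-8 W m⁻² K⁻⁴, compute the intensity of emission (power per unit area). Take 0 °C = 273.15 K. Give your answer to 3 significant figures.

T = 290.5 °C + 273.15 = 563.65 K.
Stefan–Boltzmann: I = εσT⁴ = 0.938 × 5.670×10⁻⁸ × (563.65)⁴ = 5.37×10³ W/m².

I ≈ 5.37×10³ W/m²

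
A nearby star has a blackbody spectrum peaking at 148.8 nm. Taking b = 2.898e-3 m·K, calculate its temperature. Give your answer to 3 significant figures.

T ≈ 1.95×10⁴ K

Wien's law gives T = b/λ_max = (2.898×10⁻³ m·K)/(1.488×10⁻⁷ m) = 1.95×10⁴ K.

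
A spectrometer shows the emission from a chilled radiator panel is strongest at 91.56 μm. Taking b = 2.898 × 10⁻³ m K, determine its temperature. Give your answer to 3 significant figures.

Wien's law gives T = b/λ_max = (2.898×10⁻³ m·K)/(9.156×10⁻⁵ m) = 31.7 K.

T ≈ 31.7 K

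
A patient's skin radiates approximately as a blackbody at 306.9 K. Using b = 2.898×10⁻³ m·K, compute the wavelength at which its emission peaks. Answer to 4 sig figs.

λ_max ≈ 9.443 μm

Wien's displacement law: λ_max = b/T = (2.898×10⁻³ m·K)/(306.9 K) = 9.4428×10⁻⁶ m.
That is 9.443 μm, in the infrared range.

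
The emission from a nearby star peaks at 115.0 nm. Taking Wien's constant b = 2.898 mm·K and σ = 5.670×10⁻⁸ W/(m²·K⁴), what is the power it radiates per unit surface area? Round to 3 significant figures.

Wien's law: T = b/λ_max = 2.898×10⁻³/1.150×10⁻⁷ = 25200.0 K.
Then I = σT⁴ = 5.670×10⁻⁸×(25200.0)⁴ = 2.29×10¹⁰ W/m².

I ≈ 2.29×10¹⁰ W/m²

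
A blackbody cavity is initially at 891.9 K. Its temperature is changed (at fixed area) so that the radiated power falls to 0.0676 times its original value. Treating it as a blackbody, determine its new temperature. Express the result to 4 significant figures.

T₂ ≈ 454.8 K

P ∝ T⁴, so T₂/T₁ = (P₂/P₁)^(1/4) = (0.0676)^(1/4) = 0.509902.
T₂ = 891.9 × 0.509902 = 454.8 K.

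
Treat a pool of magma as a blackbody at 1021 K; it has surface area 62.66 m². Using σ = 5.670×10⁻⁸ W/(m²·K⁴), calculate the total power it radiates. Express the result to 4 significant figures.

Area A = 62.66 m².
P = σAT⁴ = 5.670×10⁻⁸ × 62.66 × (1021)⁴ = 3.861×10⁶ W.

P ≈ 3.861×10⁶ W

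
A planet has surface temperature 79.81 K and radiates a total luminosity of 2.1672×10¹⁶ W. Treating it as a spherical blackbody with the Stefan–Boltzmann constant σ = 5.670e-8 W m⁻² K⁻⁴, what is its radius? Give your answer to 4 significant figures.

R ≈ 2.738×10⁷ m

L = 4πR²σT⁴ ⇒ R = √(L/(4πσT⁴)).
σT⁴ = 2.30045 W/m², so R = √(2.1672×10¹⁶/(4π×2.30045)) = 2.738×10⁷ m.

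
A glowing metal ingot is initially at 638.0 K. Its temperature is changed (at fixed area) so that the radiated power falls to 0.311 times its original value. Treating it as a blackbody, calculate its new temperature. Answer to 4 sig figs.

T₂ ≈ 476.4 K

P ∝ T⁴, so T₂/T₁ = (P₂/P₁)^(1/4) = (0.311)^(1/4) = 0.746776.
T₂ = 638.0 × 0.746776 = 476.4 K.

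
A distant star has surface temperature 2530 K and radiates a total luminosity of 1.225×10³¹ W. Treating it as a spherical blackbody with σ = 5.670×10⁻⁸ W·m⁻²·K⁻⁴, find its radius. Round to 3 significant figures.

R ≈ 6.48×10¹¹ m

L = 4πR²σT⁴ ⇒ R = √(L/(4πσT⁴)).
σT⁴ = 2.32309×10⁶ W/m², so R = √(1.225×10³¹/(4π×2.32309×10⁶)) = 6.48×10¹¹ m.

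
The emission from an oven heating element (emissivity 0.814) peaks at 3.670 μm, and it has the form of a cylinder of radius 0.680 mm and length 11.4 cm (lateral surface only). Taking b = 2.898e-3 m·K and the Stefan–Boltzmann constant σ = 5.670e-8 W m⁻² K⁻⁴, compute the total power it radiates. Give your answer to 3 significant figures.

Wien's law: T = b/λ_max = 2.898×10⁻³/3.670×10⁻⁶ = 789.646 K.
Lateral area A = 2πrL = 2π×6.80×10⁻⁴×0.114 = 4.87073×10⁻⁴ m².
Then P = εσAT⁴ = 0.814×5.670×10⁻⁸×4.87073×10⁻⁴×(789.646)⁴ = 8.74 W.

P ≈ 8.74 W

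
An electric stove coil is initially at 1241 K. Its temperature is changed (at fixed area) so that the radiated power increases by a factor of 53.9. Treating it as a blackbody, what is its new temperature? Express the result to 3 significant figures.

P ∝ T⁴, so T₂/T₁ = (P₂/P₁)^(1/4) = (53.9)^(1/4) = 2.70955.
T₂ = 1241 × 2.70955 = 3.36×10³ K.

T₂ ≈ 3.36×10³ K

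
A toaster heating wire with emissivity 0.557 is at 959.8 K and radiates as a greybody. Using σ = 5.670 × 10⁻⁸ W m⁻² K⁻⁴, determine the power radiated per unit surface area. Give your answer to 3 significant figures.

I ≈ 2.68×10⁴ W/m²

Stefan–Boltzmann: I = εσT⁴ = 0.557 × 5.670×10⁻⁸ × (959.8)⁴ = 2.68×10⁴ W/m².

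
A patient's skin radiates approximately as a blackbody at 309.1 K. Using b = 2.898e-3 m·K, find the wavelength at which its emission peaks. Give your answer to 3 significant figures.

λ_max ≈ 9.38 μm

Wien's displacement law: λ_max = b/T = (2.898×10⁻³ m·K)/(309.1 K) = 9.376×10⁻⁶ m.
That is 9.38 μm, in the infrared range.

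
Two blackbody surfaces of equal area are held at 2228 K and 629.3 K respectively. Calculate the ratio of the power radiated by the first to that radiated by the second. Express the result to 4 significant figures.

With equal areas, P₁/P₂ = (T₁/T₂)⁴ = (2228/629.3)⁴ = 157.1.

P₁/P₂ ≈ 157.1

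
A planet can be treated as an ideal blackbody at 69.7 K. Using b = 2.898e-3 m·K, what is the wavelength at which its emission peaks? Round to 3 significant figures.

Wien's displacement law: λ_max = b/T = (2.898×10⁻³ m·K)/(69.7 K) = 4.158×10⁻⁵ m.
That is 41.6 μm, in the infrared range.

λ_max ≈ 41.6 μm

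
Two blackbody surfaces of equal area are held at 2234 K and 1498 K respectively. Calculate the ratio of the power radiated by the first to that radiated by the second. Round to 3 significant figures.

With equal areas, P₁/P₂ = (T₁/T₂)⁴ = (2234/1498)⁴ = 4.95.

P₁/P₂ ≈ 4.95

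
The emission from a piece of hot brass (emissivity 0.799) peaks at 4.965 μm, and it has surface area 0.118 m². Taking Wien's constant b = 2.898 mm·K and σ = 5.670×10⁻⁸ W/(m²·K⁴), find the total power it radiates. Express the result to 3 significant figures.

Wien's law: T = b/λ_max = 2.898×10⁻³/4.965×10⁻⁶ = 583.686 K.
Area A = 0.118 m².
Then P = εσAT⁴ = 0.799×5.670×10⁻⁸×0.118×(583.686)⁴ = 620 W.

P ≈ 620 W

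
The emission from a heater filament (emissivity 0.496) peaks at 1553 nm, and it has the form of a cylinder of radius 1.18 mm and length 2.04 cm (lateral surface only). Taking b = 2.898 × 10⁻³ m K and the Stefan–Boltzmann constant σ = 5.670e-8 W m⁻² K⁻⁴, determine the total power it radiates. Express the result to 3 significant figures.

Wien's law: T = b/λ_max = 2.898×10⁻³/1.553×10⁻⁶ = 1866.07 K.
Lateral area A = 2πrL = 2π×1.18×10⁻³×0.0204 = 1.51249×10⁻⁴ m².
Then P = εσAT⁴ = 0.496×5.670×10⁻⁸×1.51249×10⁻⁴×(1866.07)⁴ = 51.6 W.

P ≈ 51.6 W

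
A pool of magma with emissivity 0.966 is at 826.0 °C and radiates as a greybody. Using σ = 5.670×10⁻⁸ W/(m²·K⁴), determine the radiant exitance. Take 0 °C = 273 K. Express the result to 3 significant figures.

T = 826.0 °C + 273 = 1099.0 K.
Stefan–Boltzmann: I = εσT⁴ = 0.966 × 5.670×10⁻⁸ × (1099.0)⁴ = 7.99×10⁴ W/m².

I ≈ 7.99×10⁴ W/m²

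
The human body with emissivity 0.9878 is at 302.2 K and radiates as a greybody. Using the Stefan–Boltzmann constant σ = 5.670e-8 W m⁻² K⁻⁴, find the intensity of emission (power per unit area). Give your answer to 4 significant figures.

I ≈ 467.1 W/m²

Stefan–Boltzmann: I = εσT⁴ = 0.9878 × 5.670×10⁻⁸ × (302.2)⁴ = 467.1 W/m².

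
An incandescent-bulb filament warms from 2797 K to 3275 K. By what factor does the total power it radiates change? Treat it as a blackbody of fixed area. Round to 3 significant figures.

P ∝ T⁴, so P₂/P₁ = (T₂/T₁)⁴ = (3275/2797)⁴ = (1.17090)⁴ = 1.88.

P₂/P₁ ≈ 1.88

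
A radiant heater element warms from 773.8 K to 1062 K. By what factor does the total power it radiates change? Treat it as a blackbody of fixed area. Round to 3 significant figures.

P ∝ T⁴, so P₂/P₁ = (T₂/T₁)⁴ = (1062/773.8)⁴ = (1.37245)⁴ = 3.55.

P₂/P₁ ≈ 3.55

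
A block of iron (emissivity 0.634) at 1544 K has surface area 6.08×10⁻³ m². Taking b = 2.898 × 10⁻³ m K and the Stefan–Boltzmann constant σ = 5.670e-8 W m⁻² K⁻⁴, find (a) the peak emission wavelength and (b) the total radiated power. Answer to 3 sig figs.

(a) λ_max = b/T = 2.898×10⁻³/1544 = 1.877×10⁻⁶ m = 1.88 μm.
Area A = 6.08×10⁻³ m².
(b) P = εσAT⁴ = 0.634×5.670×10⁻⁸×6.08×10⁻³×(1544)⁴ = 1.24×10³ W.

λ_max ≈ 1.88 μm; P ≈ 1.24×10³ W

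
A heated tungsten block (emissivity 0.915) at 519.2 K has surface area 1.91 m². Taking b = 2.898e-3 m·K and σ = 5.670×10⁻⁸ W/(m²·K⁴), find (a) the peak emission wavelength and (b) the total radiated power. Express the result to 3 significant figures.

λ_max ≈ 5.58 μm; P ≈ 7.20×10³ W

(a) λ_max = b/T = 2.898×10⁻³/519.2 = 5.582×10⁻⁶ m = 5.58 μm.
Area A = 1.91 m².
(b) P = εσAT⁴ = 0.915×5.670×10⁻⁸×1.91×(519.2)⁴ = 7.20×10³ W.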